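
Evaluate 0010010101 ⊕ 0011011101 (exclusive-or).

XOR: 1 when bits differ
  0010010101
^ 0011011101
------------
  0001001000
Decimal: 149 ^ 221 = 72



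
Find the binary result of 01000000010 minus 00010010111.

Method 1 - Direct subtraction (column by column from the right: bit − bit − borrow-in; if negative, add 2 and borrow 1 from the next column):
borrow: 01111111110
        01000000010
-       00010010111
-------------------
        00101101011

Method 2 - Add two's complement:
Two's complement of 00010010111: invert → 11101101000, add 1 → 11101101001
  01000000010
+ 11101101001
-------------
 100101101011  (end carry out of the top bit = 1)
Discarding the end carry: 00101101011
Decimal check:
  01000000010 = 512 + 2 = 514
  00010010111 = 128 + 16 + 4 + 2 + 1 = 151
  514 - 151 = 363, and 00101101011 = 256 + 64 + 32 + 8 + 2 + 1 = 363 ✓



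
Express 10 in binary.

Using repeated division by 2:
10 ÷ 2 = 5 remainder 0
5 ÷ 2 = 2 remainder 1
2 ÷ 2 = 1 remainder 0
1 ÷ 2 = 0 remainder 1
Reading remainders bottom to top: 1010



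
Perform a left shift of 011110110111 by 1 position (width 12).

Original: 011110110111 (decimal 1975)
Shift left by 1 position
Append 1 zero on the right
Result: 111101101110 (decimal 3950)
Equivalent: 1975 << 1 = 1975 × 2^1 = 3950



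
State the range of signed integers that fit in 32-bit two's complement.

For 32-bit two's complement:
Minimum: -2^31 = -2147483648
Maximum: 2^31 - 1 = 2147483647



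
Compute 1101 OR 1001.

OR: 1 when either bit is 1
  1101
| 1001
------
  1101
Decimal: 13 | 9 = 13



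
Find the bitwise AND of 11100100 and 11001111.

AND: 1 only when both bits are 1
  11100100
& 11001111
----------
  11000100
Decimal: 228 & 207 = 196



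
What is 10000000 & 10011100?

AND: 1 only when both bits are 1
  10000000
& 10011100
----------
  10000000
Decimal: 128 & 156 = 128



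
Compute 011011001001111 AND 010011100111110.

AND: 1 only when both bits are 1
  011011001001111
& 010011100111110
-----------------
  010011000001110
Decimal: 13903 & 10046 = 9742



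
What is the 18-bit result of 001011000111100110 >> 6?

Original: 001011000111100110 (decimal 45542)
Shift right by 6 positions
Drop the 6 low bits; fill with zeros on the left
Result: 000000001011000111 (decimal 711)
Equivalent: 45542 >> 6 = 45542 ÷ 2^6 = 711



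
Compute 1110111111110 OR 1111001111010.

OR: 1 when either bit is 1
  1110111111110
| 1111001111010
---------------
  1111111111110
Decimal: 7678 | 7802 = 8190



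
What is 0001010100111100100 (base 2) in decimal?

Sum of powers of 2 for each 1-bit:
2^2 + 2^5 + 2^6 + 2^7 + 2^8 + 2^11 + 2^13 + 2^15
= 4 + 32 + 64 + 128 + 256 + 2048 + 8192 + 32768
= 43492



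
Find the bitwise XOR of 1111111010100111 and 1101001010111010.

XOR: 1 when bits differ
  1111111010100111
^ 1101001010111010
------------------
  0010110000011101
Decimal: 65191 ^ 53946 = 11293



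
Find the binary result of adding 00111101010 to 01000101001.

Add column by column from the right: bit + bit + carry-in; write the sum mod 2, carry 1 when the sum is 2 or 3.
carry:  11111010000
        00111101010
+       01000101001
-------------------
       010000010011
(the carry out of the leftmost column, 0, becomes the leading bit)
Decimal check:
  00111101010 = 256 + 128 + 64 + 32 + 8 + 2 = 490
  01000101001 = 512 + 32 + 8 + 1 = 553
  490 + 553 = 1043, and 010000010011 = 1024 + 16 + 2 + 1 = 1043 ✓



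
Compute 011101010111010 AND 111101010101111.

AND: 1 only when both bits are 1
  011101010111010
& 111101010101111
-----------------
  011101010101010
Decimal: 15034 & 31407 = 15018



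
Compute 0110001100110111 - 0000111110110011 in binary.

Method 1 - Direct subtraction (column by column from the right: bit − bit − borrow-in; if negative, add 2 and borrow 1 from the next column):
borrow: 0011111100000000
        0110001100110111
-       0000111110110011
------------------------
        0101001110000100

Method 2 - Add two's complement:
Two's complement of 0000111110110011: invert → 1111000001001100, add 1 → 1111000001001101
  0110001100110111
+ 1111000001001101
------------------
 10101001110000100  (end carry out of the top bit = 1)
Discarding the end carry: 0101001110000100
Decimal check:
  0110001100110111 = 16384 + 8192 + 512 + 256 + 32 + 16 + 4 + 2 + 1 = 25399
  0000111110110011 = 2048 + 1024 + 512 + 256 + 128 + 32 + 16 + 2 + 1 = 4019
  25399 - 4019 = 21380, and 0101001110000100 = 16384 + 4096 + 512 + 256 + 128 + 4 = 21380 ✓



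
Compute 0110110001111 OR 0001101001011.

OR: 1 when either bit is 1
  0110110001111
| 0001101001011
---------------
  0111111001111
Decimal: 3471 | 843 = 4047



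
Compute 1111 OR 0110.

OR: 1 when either bit is 1
  1111
| 0110
------
  1111
Decimal: 15 | 6 = 15



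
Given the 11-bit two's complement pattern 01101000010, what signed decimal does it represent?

Binary: 01101000010
Sign bit: 0 (non-negative)
Read directly as an unsigned value:
01101000010 = 512 + 256 + 64 + 2 = 834
Value: 834



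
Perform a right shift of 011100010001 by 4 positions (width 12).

Original: 011100010001 (decimal 1809)
Shift right by 4 positions
Drop the 4 low bits; fill with zeros on the left
Result: 000001110001 (decimal 113)
Equivalent: 1809 >> 4 = 1809 ÷ 2^4 = 113



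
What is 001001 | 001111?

OR: 1 when either bit is 1
  001001
| 001111
--------
  001111
Decimal: 9 | 15 = 15



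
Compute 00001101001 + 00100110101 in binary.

Add column by column from the right: bit + bit + carry-in; write the sum mod 2, carry 1 when the sum is 2 or 3.
carry:  00011000010
        00001101001
+       00100110101
-------------------
       000110011110
(the carry out of the leftmost column, 0, becomes the leading bit)
Decimal check:
  00001101001 = 64 + 32 + 8 + 1 = 105
  00100110101 = 256 + 32 + 16 + 4 + 1 = 309
  105 + 309 = 414, and 000110011110 = 256 + 128 + 16 + 8 + 4 + 2 = 414 ✓



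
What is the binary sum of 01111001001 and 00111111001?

Add column by column from the right: bit + bit + carry-in; write the sum mod 2, carry 1 when the sum is 2 or 3.
carry:  11111110010
        01111001001
+       00111111001
-------------------
       010111000010
(the carry out of the leftmost column, 0, becomes the leading bit)
Decimal check:
  01111001001 = 512 + 256 + 128 + 64 + 8 + 1 = 969
  00111111001 = 256 + 128 + 64 + 32 + 16 + 8 + 1 = 505
  969 + 505 = 1474, and 010111000010 = 1024 + 256 + 128 + 64 + 2 = 1474 ✓



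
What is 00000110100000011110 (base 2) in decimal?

Sum of powers of 2 for each 1-bit:
2^1 + 2^2 + 2^3 + 2^4 + 2^11 + 2^13 + 2^14
= 2 + 4 + 8 + 16 + 2048 + 8192 + 16384
= 26654



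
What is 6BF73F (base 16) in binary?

Convert each hex digit to 4 bits:
  6 = 0110
  B = 1011
  F = 1111
  7 = 0111
  3 = 0011
  F = 1111
Concatenate: 011010111111011100111111



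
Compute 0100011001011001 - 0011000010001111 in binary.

Method 1 - Direct subtraction (column by column from the right: bit − bit − borrow-in; if negative, add 2 and borrow 1 from the next column):
borrow: 0110001100011100
        0100011001011001
-       0011000010001111
------------------------
        0001010111001010

Method 2 - Add two's complement:
Two's complement of 0011000010001111: invert → 1100111101110000, add 1 → 1100111101110001
  0100011001011001
+ 1100111101110001
------------------
 10001010111001010  (end carry out of the top bit = 1)
Discarding the end carry: 0001010111001010
Decimal check:
  0100011001011001 = 16384 + 1024 + 512 + 64 + 16 + 8 + 1 = 18009
  0011000010001111 = 8192 + 4096 + 128 + 8 + 4 + 2 + 1 = 12431
  18009 - 12431 = 5578, and 0001010111001010 = 4096 + 1024 + 256 + 128 + 64 + 8 + 2 = 5578 ✓



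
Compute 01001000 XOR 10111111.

XOR: 1 when bits differ
  01001000
^ 10111111
----------
  11110111
Decimal: 72 ^ 191 = 247



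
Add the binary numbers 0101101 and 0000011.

Add column by column from the right: bit + bit + carry-in; write the sum mod 2, carry 1 when the sum is 2 or 3.
carry:  0011110
        0101101
+       0000011
---------------
       00110000
(the carry out of the leftmost column, 0, becomes the leading bit)
Decimal check:
  0101101 = 32 + 8 + 4 + 1 = 45
  0000011 = 2 + 1 = 3
  45 + 3 = 48, and 00110000 = 32 + 16 = 48 ✓



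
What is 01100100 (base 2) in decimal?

Sum of powers of 2 for each 1-bit:
2^2 + 2^5 + 2^6
= 4 + 32 + 64
= 100



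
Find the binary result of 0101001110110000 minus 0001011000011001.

Method 1 - Direct subtraction (column by column from the right: bit − bit − borrow-in; if negative, add 2 and borrow 1 from the next column):
borrow: 0111100000111110
        0101001110110000
-       0001011000011001
------------------------
        0011110110010111

Method 2 - Add two's complement:
Two's complement of 0001011000011001: invert → 1110100111100110, add 1 → 1110100111100111
  0101001110110000
+ 1110100111100111
------------------
 10011110110010111  (end carry out of the top bit = 1)
Discarding the end carry: 0011110110010111
Decimal check:
  0101001110110000 = 16384 + 4096 + 512 + 256 + 128 + 32 + 16 = 21424
  0001011000011001 = 4096 + 1024 + 512 + 16 + 8 + 1 = 5657
  21424 - 5657 = 15767, and 0011110110010111 = 8192 + 4096 + 2048 + 1024 + 256 + 128 + 16 + 4 + 2 + 1 = 15767 ✓



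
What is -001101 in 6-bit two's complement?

Original: 001101
Step 1 - Invert all bits: 110010
Step 2 - Add 1: 110011
Verification: 001101 + 110011 = 1000000; discarding the end carry (carry out of the top bit) leaves the 6-bit value 000000, as required for x + (-x)



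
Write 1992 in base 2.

Using repeated division by 2:
1992 ÷ 2 = 996 remainder 0
996 ÷ 2 = 498 remainder 0
498 ÷ 2 = 249 remainder 0
249 ÷ 2 = 124 remainder 1
124 ÷ 2 = 62 remainder 0
62 ÷ 2 = 31 remainder 0
31 ÷ 2 = 15 remainder 1
15 ÷ 2 = 7 remainder 1
7 ÷ 2 = 3 remainder 1
3 ÷ 2 = 1 remainder 1
1 ÷ 2 = 0 remainder 1
Reading remainders bottom to top: 11111001000



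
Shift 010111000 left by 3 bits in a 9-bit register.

Original: 010111000 (decimal 184)
Shift left by 3 positions
Append 3 zeros on the right and drop the 3 high bits that overflow the 9-bit width
Result: 111000000 (decimal 448)
Equivalent: 184 << 3 = 184 × 2^3 = 1472, truncated to 9 bits = 448



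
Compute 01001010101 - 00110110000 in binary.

Method 1 - Direct subtraction (column by column from the right: bit − bit − borrow-in; if negative, add 2 and borrow 1 from the next column):
borrow: 01101000000
        01001010101
-       00110110000
-------------------
        00010100101

Method 2 - Add two's complement:
Two's complement of 00110110000: invert → 11001001111, add 1 → 11001010000
  01001010101
+ 11001010000
-------------
 100010100101  (end carry out of the top bit = 1)
Discarding the end carry: 00010100101
Decimal check:
  01001010101 = 512 + 64 + 16 + 4 + 1 = 597
  00110110000 = 256 + 128 + 32 + 16 = 432
  597 - 432 = 165, and 00010100101 = 128 + 32 + 4 + 1 = 165 ✓



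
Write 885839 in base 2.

Using repeated division by 2:
885839 ÷ 2 = 442919 remainder 1
442919 ÷ 2 = 221459 remainder 1
221459 ÷ 2 = 110729 remainder 1
110729 ÷ 2 = 55364 remainder 1
55364 ÷ 2 = 27682 remainder 0
27682 ÷ 2 = 13841 remainder 0
13841 ÷ 2 = 6920 remainder 1
6920 ÷ 2 = 3460 remainder 0
3460 ÷ 2 = 1730 remainder 0
1730 ÷ 2 = 865 remainder 0
865 ÷ 2 = 432 remainder 1
432 ÷ 2 = 216 remainder 0
216 ÷ 2 = 108 remainder 0
108 ÷ 2 = 54 remainder 0
54 ÷ 2 = 27 remainder 0
27 ÷ 2 = 13 remainder 1
13 ÷ 2 = 6 remainder 1
6 ÷ 2 = 3 remainder 0
3 ÷ 2 = 1 remainder 1
1 ÷ 2 = 0 remainder 1
Reading remainders bottom to top: 11011000010001001111



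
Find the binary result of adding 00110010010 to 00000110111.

Add column by column from the right: bit + bit + carry-in; write the sum mod 2, carry 1 when the sum is 2 or 3.
carry:  00001101100
        00110010010
+       00000110111
-------------------
       000111001001
(the carry out of the leftmost column, 0, becomes the leading bit)
Decimal check:
  00110010010 = 256 + 128 + 16 + 2 = 402
  00000110111 = 32 + 16 + 4 + 2 + 1 = 55
  402 + 55 = 457, and 000111001001 = 256 + 128 + 64 + 8 + 1 = 457 ✓



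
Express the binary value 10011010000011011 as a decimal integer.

Sum of powers of 2 for each 1-bit:
2^0 + 2^1 + 2^3 + 2^4 + 2^10 + 2^12 + 2^13 + 2^16
= 1 + 2 + 8 + 16 + 1024 + 4096 + 8192 + 65536
= 78875



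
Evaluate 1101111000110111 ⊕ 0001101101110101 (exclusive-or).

XOR: 1 when bits differ
  1101111000110111
^ 0001101101110101
------------------
  1100010101000010
Decimal: 56887 ^ 7029 = 50498



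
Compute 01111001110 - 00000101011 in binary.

Method 1 - Direct subtraction (column by column from the right: bit − bit − borrow-in; if negative, add 2 and borrow 1 from the next column):
borrow: 00001000110
        01111001110
-       00000101011
-------------------
        01110100011

Method 2 - Add two's complement:
Two's complement of 00000101011: invert → 11111010100, add 1 → 11111010101
  01111001110
+ 11111010101
-------------
 101110100011  (end carry out of the top bit = 1)
Discarding the end carry: 01110100011
Decimal check:
  01111001110 = 512 + 256 + 128 + 64 + 8 + 4 + 2 = 974
  00000101011 = 32 + 8 + 2 + 1 = 43
  974 - 43 = 931, and 01110100011 = 512 + 256 + 128 + 32 + 2 + 1 = 931 ✓



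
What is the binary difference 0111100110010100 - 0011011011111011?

Method 1 - Direct subtraction (column by column from the right: bit − bit − borrow-in; if negative, add 2 and borrow 1 from the next column):
borrow: 0000110111110110
        0111100110010100
-       0011011011111011
------------------------
        0100001010011001

Method 2 - Add two's complement:
Two's complement of 0011011011111011: invert → 1100100100000100, add 1 → 1100100100000101
  0111100110010100
+ 1100100100000101
------------------
 10100001010011001  (end carry out of the top bit = 1)
Discarding the end carry: 0100001010011001
Decimal check:
  0111100110010100 = 16384 + 8192 + 4096 + 2048 + 256 + 128 + 16 + 4 = 31124
  0011011011111011 = 8192 + 4096 + 1024 + 512 + 128 + 64 + 32 + 16 + 8 + 2 + 1 = 14075
  31124 - 14075 = 17049, and 0100001010011001 = 16384 + 512 + 128 + 16 + 8 + 1 = 17049 ✓



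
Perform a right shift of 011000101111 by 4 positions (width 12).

Original: 011000101111 (decimal 1583)
Shift right by 4 positions
Drop the 4 low bits; fill with zeros on the left
Result: 000001100010 (decimal 98)
Equivalent: 1583 >> 4 = 1583 ÷ 2^4 = 98



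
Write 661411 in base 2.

Using repeated division by 2:
661411 ÷ 2 = 330705 remainder 1
330705 ÷ 2 = 165352 remainder 1
165352 ÷ 2 = 82676 remainder 0
82676 ÷ 2 = 41338 remainder 0
41338 ÷ 2 = 20669 remainder 0
20669 ÷ 2 = 10334 remainder 1
10334 ÷ 2 = 5167 remainder 0
5167 ÷ 2 = 2583 remainder 1
2583 ÷ 2 = 1291 remainder 1
1291 ÷ 2 = 645 remainder 1
645 ÷ 2 = 322 remainder 1
322 ÷ 2 = 161 remainder 0
161 ÷ 2 = 80 remainder 1
80 ÷ 2 = 40 remainder 0
40 ÷ 2 = 20 remainder 0
20 ÷ 2 = 10 remainder 0
10 ÷ 2 = 5 remainder 0
5 ÷ 2 = 2 remainder 1
2 ÷ 2 = 1 remainder 0
1 ÷ 2 = 0 remainder 1
Reading remainders bottom to top: 10100001011110100011



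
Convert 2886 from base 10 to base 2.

Using repeated division by 2:
2886 ÷ 2 = 1443 remainder 0
1443 ÷ 2 = 721 remainder 1
721 ÷ 2 = 360 remainder 1
360 ÷ 2 = 180 remainder 0
180 ÷ 2 = 90 remainder 0
90 ÷ 2 = 45 remainder 0
45 ÷ 2 = 22 remainder 1
22 ÷ 2 = 11 remainder 0
11 ÷ 2 = 5 remainder 1
5 ÷ 2 = 2 remainder 1
2 ÷ 2 = 1 remainder 0
1 ÷ 2 = 0 remainder 1
Reading remainders bottom to top: 101101000110



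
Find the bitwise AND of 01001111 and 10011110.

AND: 1 only when both bits are 1
  01001111
& 10011110
----------
  00001110
Decimal: 79 & 158 = 14



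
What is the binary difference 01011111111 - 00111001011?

Method 1 - Direct subtraction (column by column from the right: bit − bit − borrow-in; if negative, add 2 and borrow 1 from the next column):
borrow: 01000000000
        01011111111
-       00111001011
-------------------
        00100110100

Method 2 - Add two's complement:
Two's complement of 00111001011: invert → 11000110100, add 1 → 11000110101
  01011111111
+ 11000110101
-------------
 100100110100  (end carry out of the top bit = 1)
Discarding the end carry: 00100110100
Decimal check:
  01011111111 = 512 + 128 + 64 + 32 + 16 + 8 + 4 + 2 + 1 = 767
  00111001011 = 256 + 128 + 64 + 8 + 2 + 1 = 459
  767 - 459 = 308, and 00100110100 = 256 + 32 + 16 + 4 = 308 ✓



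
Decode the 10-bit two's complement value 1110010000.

Binary: 1110010000
Sign bit: 1 (negative)
Invert: 0001101111
Add 1:  0001110000
Magnitude: 0001110000 = 64 + 32 + 16 = 112
Value: -112



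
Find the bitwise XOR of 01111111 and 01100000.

XOR: 1 when bits differ
  01111111
^ 01100000
----------
  00011111
Decimal: 127 ^ 96 = 31



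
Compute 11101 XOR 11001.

XOR: 1 when bits differ
  11101
^ 11001
-------
  00100
Decimal: 29 ^ 25 = 4



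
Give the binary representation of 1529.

Using repeated division by 2:
1529 ÷ 2 = 764 remainder 1
764 ÷ 2 = 382 remainder 0
382 ÷ 2 = 191 remainder 0
191 ÷ 2 = 95 remainder 1
95 ÷ 2 = 47 remainder 1
47 ÷ 2 = 23 remainder 1
23 ÷ 2 = 11 remainder 1
11 ÷ 2 = 5 remainder 1
5 ÷ 2 = 2 remainder 1
2 ÷ 2 = 1 remainder 0
1 ÷ 2 = 0 remainder 1
Reading remainders bottom to top: 10111111001



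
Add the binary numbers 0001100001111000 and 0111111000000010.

Add column by column from the right: bit + bit + carry-in; write the sum mod 2, carry 1 when the sum is 2 or 3.
carry:  1111000000000000
        0001100001111000
+       0111111000000010
------------------------
       01001011001111010
(the carry out of the leftmost column, 0, becomes the leading bit)
Decimal check:
  0001100001111000 = 4096 + 2048 + 64 + 32 + 16 + 8 = 6264
  0111111000000010 = 16384 + 8192 + 4096 + 2048 + 1024 + 512 + 2 = 32258
  6264 + 32258 = 38522, and 01001011001111010 = 32768 + 4096 + 1024 + 512 + 64 + 32 + 16 + 8 + 2 = 38522 ✓



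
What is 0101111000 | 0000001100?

OR: 1 when either bit is 1
  0101111000
| 0000001100
------------
  0101111100
Decimal: 376 | 12 = 380



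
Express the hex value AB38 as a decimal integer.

Expand by place value (powers of 16):
Digit values: A = 10, B = 11
AB38 = 10 × 16^3 + 11 × 16^2 + 3 × 16^1 + 8 × 16^0
= 10 × 4096 + 11 × 256 + 3 × 16 + 8 × 1
= 40960 + 2816 + 48 + 8
= 43832



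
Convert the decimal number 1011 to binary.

Using repeated division by 2:
1011 ÷ 2 = 505 remainder 1
505 ÷ 2 = 252 remainder 1
252 ÷ 2 = 126 remainder 0
126 ÷ 2 = 63 remainder 0
63 ÷ 2 = 31 remainder 1
31 ÷ 2 = 15 remainder 1
15 ÷ 2 = 7 remainder 1
7 ÷ 2 = 3 remainder 1
3 ÷ 2 = 1 remainder 1
1 ÷ 2 = 0 remainder 1
Reading remainders bottom to top: 1111110011



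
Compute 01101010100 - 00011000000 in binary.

Method 1 - Direct subtraction (column by column from the right: bit − bit − borrow-in; if negative, add 2 and borrow 1 from the next column):
borrow: 00100000000
        01101010100
-       00011000000
-------------------
        01010010100

Method 2 - Add two's complement:
Two's complement of 00011000000: invert → 11100111111, add 1 → 11101000000
  01101010100
+ 11101000000
-------------
 101010010100  (end carry out of the top bit = 1)
Discarding the end carry: 01010010100
Decimal check:
  01101010100 = 512 + 256 + 64 + 16 + 4 = 852
  00011000000 = 128 + 64 = 192
  852 - 192 = 660, and 01010010100 = 512 + 128 + 16 + 4 = 660 ✓



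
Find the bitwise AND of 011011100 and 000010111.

AND: 1 only when both bits are 1
  011011100
& 000010111
-----------
  000010100
Decimal: 220 & 23 = 20



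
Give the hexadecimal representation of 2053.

Using repeated division by 16 (digits 10–15 are A–F):
2053 ÷ 16 = 128 remainder 5
128 ÷ 16 = 8 remainder 0
8 ÷ 16 = 0 remainder 8
Reading remainders bottom to top: 805



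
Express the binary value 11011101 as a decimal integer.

Sum of powers of 2 for each 1-bit:
2^0 + 2^2 + 2^3 + 2^4 + 2^6 + 2^7
= 1 + 4 + 8 + 16 + 64 + 128
= 221



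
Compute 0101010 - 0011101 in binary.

Method 1 - Direct subtraction (column by column from the right: bit − bit − borrow-in; if negative, add 2 and borrow 1 from the next column):
borrow: 0111010
        0101010
-       0011101
---------------
        0001101

Method 2 - Add two's complement:
Two's complement of 0011101: invert → 1100010, add 1 → 1100011
  0101010
+ 1100011
---------
 10001101  (end carry out of the top bit = 1)
Discarding the end carry: 0001101
Decimal check:
  0101010 = 32 + 8 + 2 = 42
  0011101 = 16 + 8 + 4 + 1 = 29
  42 - 29 = 13, and 0001101 = 8 + 4 + 1 = 13 ✓



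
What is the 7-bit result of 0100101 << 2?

Original: 0100101 (decimal 37)
Shift left by 2 positions
Append 2 zeros on the right and drop the 2 high bits that overflow the 7-bit width
Result: 0010100 (decimal 20)
Equivalent: 37 << 2 = 37 × 2^2 = 148, truncated to 7 bits = 20



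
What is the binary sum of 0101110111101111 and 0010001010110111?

Add column by column from the right: bit + bit + carry-in; write the sum mod 2, carry 1 when the sum is 2 or 3.
carry:  1111111111111110
        0101110111101111
+       0010001010110111
------------------------
       01000000010100110
(the carry out of the leftmost column, 0, becomes the leading bit)
Decimal check:
  0101110111101111 = 16384 + 4096 + 2048 + 1024 + 256 + 128 + 64 + 32 + 8 + 4 + 2 + 1 = 24047
  0010001010110111 = 8192 + 512 + 128 + 32 + 16 + 4 + 2 + 1 = 8887
  24047 + 8887 = 32934, and 01000000010100110 = 32768 + 128 + 32 + 4 + 2 = 32934 ✓



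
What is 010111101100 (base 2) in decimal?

Sum of powers of 2 for each 1-bit:
2^2 + 2^3 + 2^5 + 2^6 + 2^7 + 2^8 + 2^10
= 4 + 8 + 32 + 64 + 128 + 256 + 1024
= 1516



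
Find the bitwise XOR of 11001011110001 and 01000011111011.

XOR: 1 when bits differ
  11001011110001
^ 01000011111011
----------------
  10001000001010
Decimal: 13041 ^ 4347 = 8714



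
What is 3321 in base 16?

Using repeated division by 16 (digits 10–15 are A–F):
3321 ÷ 16 = 207 remainder 9
207 ÷ 16 = 12 remainder 15 (F)
12 ÷ 16 = 0 remainder 12 (C)
Reading remainders bottom to top: CF9



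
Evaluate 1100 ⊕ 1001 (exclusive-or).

XOR: 1 when bits differ
  1100
^ 1001
------
  0101
Decimal: 12 ^ 9 = 5



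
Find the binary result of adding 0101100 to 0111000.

Add column by column from the right: bit + bit + carry-in; write the sum mod 2, carry 1 when the sum is 2 or 3.
carry:  1110000
        0101100
+       0111000
---------------
       01100100
(the carry out of the leftmost column, 0, becomes the leading bit)
Decimal check:
  0101100 = 32 + 8 + 4 = 44
  0111000 = 32 + 16 + 8 = 56
  44 + 56 = 100, and 01100100 = 64 + 32 + 4 = 100 ✓



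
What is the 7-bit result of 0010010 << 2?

Original: 0010010 (decimal 18)
Shift left by 2 positions
Append 2 zeros on the right
Result: 1001000 (decimal 72)
Equivalent: 18 << 2 = 18 × 2^2 = 72



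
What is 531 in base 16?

Using repeated division by 16 (digits 10–15 are A–F):
531 ÷ 16 = 33 remainder 3
33 ÷ 16 = 2 remainder 1
2 ÷ 16 = 0 remainder 2
Reading remainders bottom to top: 213



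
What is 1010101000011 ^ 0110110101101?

XOR: 1 when bits differ
  1010101000011
^ 0110110101101
---------------
  1100011101110
Decimal: 5443 ^ 3501 = 6382



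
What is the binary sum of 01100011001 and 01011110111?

Add column by column from the right: bit + bit + carry-in; write the sum mod 2, carry 1 when the sum is 2 or 3.
carry:  11111111110
        01100011001
+       01011110111
-------------------
       011000010000
(the carry out of the leftmost column, 0, becomes the leading bit)
Decimal check:
  01100011001 = 512 + 256 + 16 + 8 + 1 = 793
  01011110111 = 512 + 128 + 64 + 32 + 16 + 4 + 2 + 1 = 759
  793 + 759 = 1552, and 011000010000 = 1024 + 512 + 16 = 1552 ✓



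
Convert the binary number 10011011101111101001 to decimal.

Sum of powers of 2 for each 1-bit:
2^0 + 2^3 + 2^5 + 2^6 + 2^7 + 2^8 + 2^9 + 2^11 + 2^12 + 2^13 + 2^15 + 2^16 + 2^19
= 1 + 8 + 32 + 64 + 128 + 256 + 512 + 2048 + 4096 + 8192 + 32768 + 65536 + 524288
= 637929



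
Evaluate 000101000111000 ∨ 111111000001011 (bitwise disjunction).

OR: 1 when either bit is 1
  000101000111000
| 111111000001011
-----------------
  111111000111011
Decimal: 2616 | 32267 = 32315



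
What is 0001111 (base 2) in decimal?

Sum of powers of 2 for each 1-bit:
2^0 + 2^1 + 2^2 + 2^3
= 1 + 2 + 4 + 8
= 15



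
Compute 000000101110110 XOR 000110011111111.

XOR: 1 when bits differ
  000000101110110
^ 000110011111111
-----------------
  000110110001001
Decimal: 374 ^ 3327 = 3465



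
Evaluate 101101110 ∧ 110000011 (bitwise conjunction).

AND: 1 only when both bits are 1
  101101110
& 110000011
-----------
  100000010
Decimal: 366 & 387 = 258



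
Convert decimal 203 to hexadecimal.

Using repeated division by 16 (digits 10–15 are A–F):
203 ÷ 16 = 12 remainder 11 (B)
12 ÷ 16 = 0 remainder 12 (C)
Reading remainders bottom to top: CB



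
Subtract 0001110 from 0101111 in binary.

Method 1 - Direct subtraction (column by column from the right: bit − bit − borrow-in; if negative, add 2 and borrow 1 from the next column):
borrow: 0000000
        0101111
-       0001110
---------------
        0100001

Method 2 - Add two's complement:
Two's complement of 0001110: invert → 1110001, add 1 → 1110010
  0101111
+ 1110010
---------
 10100001  (end carry out of the top bit = 1)
Discarding the end carry: 0100001
Decimal check:
  0101111 = 32 + 8 + 4 + 2 + 1 = 47
  0001110 = 8 + 4 + 2 = 14
  47 - 14 = 33, and 0100001 = 32 + 1 = 33 ✓



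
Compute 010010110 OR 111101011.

OR: 1 when either bit is 1
  010010110
| 111101011
-----------
  111111111
Decimal: 150 | 491 = 511



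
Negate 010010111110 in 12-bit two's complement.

Original: 010010111110
Step 1 - Invert all bits: 101101000001
Step 2 - Add 1: 101101000010
Verification: 010010111110 + 101101000010 = 1000000000000; discarding the end carry (carry out of the top bit) leaves the 12-bit value 000000000000, as required for x + (-x)



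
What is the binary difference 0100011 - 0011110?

Method 1 - Direct subtraction (column by column from the right: bit − bit − borrow-in; if negative, add 2 and borrow 1 from the next column):
borrow: 0111000
        0100011
-       0011110
---------------
        0000101

Method 2 - Add two's complement:
Two's complement of 0011110: invert → 1100001, add 1 → 1100010
  0100011
+ 1100010
---------
 10000101  (end carry out of the top bit = 1)
Discarding the end carry: 0000101
Decimal check:
  0100011 = 32 + 2 + 1 = 35
  0011110 = 16 + 8 + 4 + 2 = 30
  35 - 30 = 5, and 0000101 = 4 + 1 = 5 ✓



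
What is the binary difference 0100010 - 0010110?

Method 1 - Direct subtraction (column by column from the right: bit − bit − borrow-in; if negative, add 2 and borrow 1 from the next column):
borrow: 0111000
        0100010
-       0010110
---------------
        0001100

Method 2 - Add two's complement:
Two's complement of 0010110: invert → 1101001, add 1 → 1101010
  0100010
+ 1101010
---------
 10001100  (end carry out of the top bit = 1)
Discarding the end carry: 0001100
Decimal check:
  0100010 = 32 + 2 = 34
  0010110 = 16 + 4 + 2 = 22
  34 - 22 = 12, and 0001100 = 8 + 4 = 12 ✓



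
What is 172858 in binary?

Using repeated division by 2:
172858 ÷ 2 = 86429 remainder 0
86429 ÷ 2 = 43214 remainder 1
43214 ÷ 2 = 21607 remainder 0
21607 ÷ 2 = 10803 remainder 1
10803 ÷ 2 = 5401 remainder 1
5401 ÷ 2 = 2700 remainder 1
2700 ÷ 2 = 1350 remainder 0
1350 ÷ 2 = 675 remainder 0
675 ÷ 2 = 337 remainder 1
337 ÷ 2 = 168 remainder 1
168 ÷ 2 = 84 remainder 0
84 ÷ 2 = 42 remainder 0
42 ÷ 2 = 21 remainder 0
21 ÷ 2 = 10 remainder 1
10 ÷ 2 = 5 remainder 0
5 ÷ 2 = 2 remainder 1
2 ÷ 2 = 1 remainder 0
1 ÷ 2 = 0 remainder 1
Reading remainders bottom to top: 101010001100111010



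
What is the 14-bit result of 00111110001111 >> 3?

Original: 00111110001111 (decimal 3983)
Shift right by 3 positions
Drop the 3 low bits; fill with zeros on the left
Result: 00000111110001 (decimal 497)
Equivalent: 3983 >> 3 = 3983 ÷ 2^3 = 497



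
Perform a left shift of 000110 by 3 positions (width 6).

Original: 000110 (decimal 6)
Shift left by 3 positions
Append 3 zeros on the right
Result: 110000 (decimal 48)
Equivalent: 6 << 3 = 6 × 2^3 = 48



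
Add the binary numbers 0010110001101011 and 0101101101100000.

Add column by column from the right: bit + bit + carry-in; write the sum mod 2, carry 1 when the sum is 2 or 3.
carry:  1111000011000000
        0010110001101011
+       0101101101100000
------------------------
       01000011111001011
(the carry out of the leftmost column, 0, becomes the leading bit)
Decimal check:
  0010110001101011 = 8192 + 2048 + 1024 + 64 + 32 + 8 + 2 + 1 = 11371
  0101101101100000 = 16384 + 4096 + 2048 + 512 + 256 + 64 + 32 = 23392
  11371 + 23392 = 34763, and 01000011111001011 = 32768 + 1024 + 512 + 256 + 128 + 64 + 8 + 2 + 1 = 34763 ✓



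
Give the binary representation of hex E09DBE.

Convert each hex digit to 4 bits:
  E = 1110
  0 = 0000
  9 = 1001
  D = 1101
  B = 1011
  E = 1110
Concatenate: 111000001001110110111110



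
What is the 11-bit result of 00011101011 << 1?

Original: 00011101011 (decimal 235)
Shift left by 1 position
Append 1 zero on the right
Result: 00111010110 (decimal 470)
Equivalent: 235 << 1 = 235 × 2^1 = 470



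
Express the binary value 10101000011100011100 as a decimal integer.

Sum of powers of 2 for each 1-bit:
2^2 + 2^3 + 2^4 + 2^8 + 2^9 + 2^10 + 2^15 + 2^17 + 2^19
= 4 + 8 + 16 + 256 + 512 + 1024 + 32768 + 131072 + 524288
= 689948



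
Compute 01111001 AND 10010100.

AND: 1 only when both bits are 1
  01111001
& 10010100
----------
  00010000
Decimal: 121 & 148 = 16



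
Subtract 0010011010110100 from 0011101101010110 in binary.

Method 1 - Direct subtraction (column by column from the right: bit − bit − borrow-in; if negative, add 2 and borrow 1 from the next column):
borrow: 0000100101000000
        0011101101010110
-       0010011010110100
------------------------
        0001010010100010

Method 2 - Add two's complement:
Two's complement of 0010011010110100: invert → 1101100101001011, add 1 → 1101100101001100
  0011101101010110
+ 1101100101001100
------------------
 10001010010100010  (end carry out of the top bit = 1)
Discarding the end carry: 0001010010100010
Decimal check:
  0011101101010110 = 8192 + 4096 + 2048 + 512 + 256 + 64 + 16 + 4 + 2 = 15190
  0010011010110100 = 8192 + 1024 + 512 + 128 + 32 + 16 + 4 = 9908
  15190 - 9908 = 5282, and 0001010010100010 = 4096 + 1024 + 128 + 32 + 2 = 5282 ✓



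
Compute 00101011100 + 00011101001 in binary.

Add column by column from the right: bit + bit + carry-in; write the sum mod 2, carry 1 when the sum is 2 or 3.
carry:  01111110000
        00101011100
+       00011101001
-------------------
       001001000101
(the carry out of the leftmost column, 0, becomes the leading bit)
Decimal check:
  00101011100 = 256 + 64 + 16 + 8 + 4 = 348
  00011101001 = 128 + 64 + 32 + 8 + 1 = 233
  348 + 233 = 581, and 001001000101 = 512 + 64 + 4 + 1 = 581 ✓



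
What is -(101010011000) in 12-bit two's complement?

Original (sign bit 1, negative): 101010011000
Step 1 - Invert all bits: 010101100111
Step 2 - Add 1: 010101101000
Verification: 101010011000 + 010101101000 = 1000000000000; discarding the end carry (carry out of the top bit) leaves the 12-bit value 000000000000, as required for x + (-x)



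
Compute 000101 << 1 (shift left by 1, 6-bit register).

Original: 000101 (decimal 5)
Shift left by 1 position
Append 1 zero on the right
Result: 001010 (decimal 10)
Equivalent: 5 << 1 = 5 × 2^1 = 10



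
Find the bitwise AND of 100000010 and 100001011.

AND: 1 only when both bits are 1
  100000010
& 100001011
-----------
  100000010
Decimal: 258 & 267 = 258



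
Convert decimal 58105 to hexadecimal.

Using repeated division by 16 (digits 10–15 are A–F):
58105 ÷ 16 = 3631 remainder 9
3631 ÷ 16 = 226 remainder 15 (F)
226 ÷ 16 = 14 remainder 2
14 ÷ 16 = 0 remainder 14 (E)
Reading remainders bottom to top: E2F9



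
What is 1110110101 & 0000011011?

AND: 1 only when both bits are 1
  1110110101
& 0000011011
------------
  0000010001
Decimal: 949 & 27 = 17



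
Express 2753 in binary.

Using repeated division by 2:
2753 ÷ 2 = 1376 remainder 1
1376 ÷ 2 = 688 remainder 0
688 ÷ 2 = 344 remainder 0
344 ÷ 2 = 172 remainder 0
172 ÷ 2 = 86 remainder 0
86 ÷ 2 = 43 remainder 0
43 ÷ 2 = 21 remainder 1
21 ÷ 2 = 10 remainder 1
10 ÷ 2 = 5 remainder 0
5 ÷ 2 = 2 remainder 1
2 ÷ 2 = 1 remainder 0
1 ÷ 2 = 0 remainder 1
Reading remainders bottom to top: 101011000001



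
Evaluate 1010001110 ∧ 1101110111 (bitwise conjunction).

AND: 1 only when both bits are 1
  1010001110
& 1101110111
------------
  1000000110
Decimal: 654 & 887 = 518



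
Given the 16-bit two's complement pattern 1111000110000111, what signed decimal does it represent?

Binary: 1111000110000111
Sign bit: 1 (negative)
Invert: 0000111001111000
Add 1:  0000111001111001
Magnitude: 0000111001111001 = 2048 + 1024 + 512 + 64 + 32 + 16 + 8 + 1 = 3705
Value: -3705



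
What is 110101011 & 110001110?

AND: 1 only when both bits are 1
  110101011
& 110001110
-----------
  110001010
Decimal: 427 & 398 = 394



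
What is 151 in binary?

Using repeated division by 2:
151 ÷ 2 = 75 remainder 1
75 ÷ 2 = 37 remainder 1
37 ÷ 2 = 18 remainder 1
18 ÷ 2 = 9 remainder 0
9 ÷ 2 = 4 remainder 1
4 ÷ 2 = 2 remainder 0
2 ÷ 2 = 1 remainder 0
1 ÷ 2 = 0 remainder 1
Reading remainders bottom to top: 10010111



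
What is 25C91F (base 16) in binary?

Convert each hex digit to 4 bits:
  2 = 0010
  5 = 0101
  C = 1100
  9 = 1001
  1 = 0001
  F = 1111
Concatenate: 001001011100100100011111



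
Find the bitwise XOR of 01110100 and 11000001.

XOR: 1 when bits differ
  01110100
^ 11000001
----------
  10110101
Decimal: 116 ^ 193 = 181



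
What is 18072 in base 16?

Using repeated division by 16 (digits 10–15 are A–F):
18072 ÷ 16 = 1129 remainder 8
1129 ÷ 16 = 70 remainder 9
70 ÷ 16 = 4 remainder 6
4 ÷ 16 = 0 remainder 4
Reading remainders bottom to top: 4698



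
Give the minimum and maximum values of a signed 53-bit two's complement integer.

For 53-bit two's complement:
Minimum: -2^52 = -4503599627370496
Maximum: 2^52 - 1 = 4503599627370495



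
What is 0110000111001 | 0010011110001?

OR: 1 when either bit is 1
  0110000111001
| 0010011110001
---------------
  0110011111001
Decimal: 3129 | 1265 = 3321



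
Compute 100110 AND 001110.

AND: 1 only when both bits are 1
  100110
& 001110
--------
  000110
Decimal: 38 & 14 = 6



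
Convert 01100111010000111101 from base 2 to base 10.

Sum of powers of 2 for each 1-bit:
2^0 + 2^2 + 2^3 + 2^4 + 2^5 + 2^10 + 2^12 + 2^13 + 2^14 + 2^17 + 2^18
= 1 + 4 + 8 + 16 + 32 + 1024 + 4096 + 8192 + 16384 + 131072 + 262144
= 422973



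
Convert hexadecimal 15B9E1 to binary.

Convert each hex digit to 4 bits:
  1 = 0001
  5 = 0101
  B = 1011
  9 = 1001
  E = 1110
  1 = 0001
Concatenate: 000101011011100111100001



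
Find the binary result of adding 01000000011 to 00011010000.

Add column by column from the right: bit + bit + carry-in; write the sum mod 2, carry 1 when the sum is 2 or 3.
carry:  00000000000
        01000000011
+       00011010000
-------------------
       001011010011
(the carry out of the leftmost column, 0, becomes the leading bit)
Decimal check:
  01000000011 = 512 + 2 + 1 = 515
  00011010000 = 128 + 64 + 16 = 208
  515 + 208 = 723, and 001011010011 = 512 + 128 + 64 + 16 + 2 + 1 = 723 ✓



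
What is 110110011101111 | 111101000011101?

OR: 1 when either bit is 1
  110110011101111
| 111101000011101
-----------------
  111111011111111
Decimal: 27887 | 31261 = 32511



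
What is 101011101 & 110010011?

AND: 1 only when both bits are 1
  101011101
& 110010011
-----------
  100010001
Decimal: 349 & 403 = 273



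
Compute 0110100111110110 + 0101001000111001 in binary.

Add column by column from the right: bit + bit + carry-in; write the sum mod 2, carry 1 when the sum is 2 or 3.
carry:  1000011111100000
        0110100111110110
+       0101001000111001
------------------------
       01011110000101111
(the carry out of the leftmost column, 0, becomes the leading bit)
Decimal check:
  0110100111110110 = 16384 + 8192 + 2048 + 256 + 128 + 64 + 32 + 16 + 4 + 2 = 27126
  0101001000111001 = 16384 + 4096 + 512 + 32 + 16 + 8 + 1 = 21049
  27126 + 21049 = 48175, and 01011110000101111 = 32768 + 8192 + 4096 + 2048 + 1024 + 32 + 8 + 4 + 2 + 1 = 48175 ✓



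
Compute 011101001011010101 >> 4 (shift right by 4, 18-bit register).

Original: 011101001011010101 (decimal 119509)
Shift right by 4 positions
Drop the 4 low bits; fill with zeros on the left
Result: 000001110100101101 (decimal 7469)
Equivalent: 119509 >> 4 = 119509 ÷ 2^4 = 7469



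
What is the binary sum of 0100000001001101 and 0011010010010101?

Add column by column from the right: bit + bit + carry-in; write the sum mod 2, carry 1 when the sum is 2 or 3.
carry:  0000000000111010
        0100000001001101
+       0011010010010101
------------------------
       00111010011100010
(the carry out of the leftmost column, 0, becomes the leading bit)
Decimal check:
  0100000001001101 = 16384 + 64 + 8 + 4 + 1 = 16461
  0011010010010101 = 8192 + 4096 + 1024 + 128 + 16 + 4 + 1 = 13461
  16461 + 13461 = 29922, and 00111010011100010 = 16384 + 8192 + 4096 + 1024 + 128 + 64 + 32 + 2 = 29922 ✓



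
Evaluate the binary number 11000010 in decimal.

Sum of powers of 2 for each 1-bit:
2^1 + 2^6 + 2^7
= 2 + 64 + 128
= 194



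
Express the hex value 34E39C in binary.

Convert each hex digit to 4 bits:
  3 = 0011
  4 = 0100
  E = 1110
  3 = 0011
  9 = 1001
  C = 1100
Concatenate: 001101001110001110011100



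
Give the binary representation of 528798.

Using repeated division by 2:
528798 ÷ 2 = 264399 remainder 0
264399 ÷ 2 = 132199 remainder 1
132199 ÷ 2 = 66099 remainder 1
66099 ÷ 2 = 33049 remainder 1
33049 ÷ 2 = 16524 remainder 1
16524 ÷ 2 = 8262 remainder 0
8262 ÷ 2 = 4131 remainder 0
4131 ÷ 2 = 2065 remainder 1
2065 ÷ 2 = 1032 remainder 1
1032 ÷ 2 = 516 remainder 0
516 ÷ 2 = 258 remainder 0
258 ÷ 2 = 129 remainder 0
129 ÷ 2 = 64 remainder 1
64 ÷ 2 = 32 remainder 0
32 ÷ 2 = 16 remainder 0
16 ÷ 2 = 8 remainder 0
8 ÷ 2 = 4 remainder 0
4 ÷ 2 = 2 remainder 0
2 ÷ 2 = 1 remainder 0
1 ÷ 2 = 0 remainder 1
Reading remainders bottom to top: 10000001000110011110



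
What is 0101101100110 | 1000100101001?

OR: 1 when either bit is 1
  0101101100110
| 1000100101001
---------------
  1101101101111
Decimal: 2918 | 4393 = 7023



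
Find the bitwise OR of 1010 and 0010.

OR: 1 when either bit is 1
  1010
| 0010
------
  1010
Decimal: 10 | 2 = 10



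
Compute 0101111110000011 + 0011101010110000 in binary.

Add column by column from the right: bit + bit + carry-in; write the sum mod 2, carry 1 when the sum is 2 or 3.
carry:  1111111100000000
        0101111110000011
+       0011101010110000
------------------------
       01001101000110011
(the carry out of the leftmost column, 0, becomes the leading bit)
Decimal check:
  0101111110000011 = 16384 + 4096 + 2048 + 1024 + 512 + 256 + 128 + 2 + 1 = 24451
  0011101010110000 = 8192 + 4096 + 2048 + 512 + 128 + 32 + 16 = 15024
  24451 + 15024 = 39475, and 01001101000110011 = 32768 + 4096 + 2048 + 512 + 32 + 16 + 2 + 1 = 39475 ✓



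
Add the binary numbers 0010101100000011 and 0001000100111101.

Add column by column from the right: bit + bit + carry-in; write the sum mod 2, carry 1 when the sum is 2 or 3.
carry:  0000011001111110
        0010101100000011
+       0001000100111101
------------------------
       00011110001000000
(the carry out of the leftmost column, 0, becomes the leading bit)
Decimal check:
  0010101100000011 = 8192 + 2048 + 512 + 256 + 2 + 1 = 11011
  0001000100111101 = 4096 + 256 + 32 + 16 + 8 + 4 + 1 = 4413
  11011 + 4413 = 15424, and 00011110001000000 = 8192 + 4096 + 2048 + 1024 + 64 = 15424 ✓

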